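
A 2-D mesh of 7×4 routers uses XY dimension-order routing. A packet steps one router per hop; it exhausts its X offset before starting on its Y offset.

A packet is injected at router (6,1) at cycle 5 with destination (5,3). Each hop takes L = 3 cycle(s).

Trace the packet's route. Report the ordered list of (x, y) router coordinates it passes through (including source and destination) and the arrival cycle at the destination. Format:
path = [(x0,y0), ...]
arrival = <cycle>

[0] x=6 y=1 t=5
[1] x=5 y=1 t=8 →W
[2] x=5 y=2 t=11 →N
[3] x=5 y=3 t=14 →N

path = [(6,1), (5,1), (5,2), (5,3)]
arrival = 14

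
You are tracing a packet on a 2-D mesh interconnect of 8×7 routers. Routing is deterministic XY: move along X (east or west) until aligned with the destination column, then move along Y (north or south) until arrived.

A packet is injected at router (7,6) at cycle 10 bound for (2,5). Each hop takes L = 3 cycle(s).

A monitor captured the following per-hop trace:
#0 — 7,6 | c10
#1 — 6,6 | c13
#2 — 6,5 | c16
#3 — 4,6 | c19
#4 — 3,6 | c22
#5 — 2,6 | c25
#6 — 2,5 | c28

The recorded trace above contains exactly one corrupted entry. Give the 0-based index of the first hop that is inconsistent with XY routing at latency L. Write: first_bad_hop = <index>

first_bad_hop = 2

  1: Δx=-1 Δy=+0 Δt=3 [ok]
  2: Δx=+0 Δy=-1 Δt=3 [BAD: Y-move but x=6≠2]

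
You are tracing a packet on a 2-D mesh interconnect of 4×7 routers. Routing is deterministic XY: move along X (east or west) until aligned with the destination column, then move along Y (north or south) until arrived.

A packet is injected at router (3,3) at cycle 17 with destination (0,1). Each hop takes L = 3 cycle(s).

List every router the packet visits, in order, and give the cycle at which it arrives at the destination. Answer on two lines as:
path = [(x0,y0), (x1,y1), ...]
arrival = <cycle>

#0 — 3,3 | c17
#1 — 2,3 | c20 | W
#2 — 1,3 | c23 | W
#3 — 0,3 | c26 | W
#4 — 0,2 | c29 | S
#5 — 0,1 | c32 | S

path = [(3,3), (2,3), (1,3), (0,3), (0,2), (0,1)]
arrival = 32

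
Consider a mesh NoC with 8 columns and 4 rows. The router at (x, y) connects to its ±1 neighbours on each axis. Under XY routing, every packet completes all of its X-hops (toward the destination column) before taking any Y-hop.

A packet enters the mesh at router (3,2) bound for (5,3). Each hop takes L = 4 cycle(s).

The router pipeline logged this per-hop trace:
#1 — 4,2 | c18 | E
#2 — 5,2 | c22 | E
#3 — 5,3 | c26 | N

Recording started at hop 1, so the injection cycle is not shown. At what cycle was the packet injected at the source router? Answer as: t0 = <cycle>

t0 = 14

At hop 1 the cycle is 18; in general cyc_k = t0 + kL.
So t0 = 18 − 1·4 = 14.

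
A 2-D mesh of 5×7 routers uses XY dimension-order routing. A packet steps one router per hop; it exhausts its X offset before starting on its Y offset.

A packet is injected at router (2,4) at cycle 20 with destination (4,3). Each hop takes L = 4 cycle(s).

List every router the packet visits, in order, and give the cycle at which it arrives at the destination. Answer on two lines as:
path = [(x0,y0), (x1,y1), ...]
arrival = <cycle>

path = [(2,4), (3,4), (4,4), (4,3)]
arrival = 32

  0. router=(2,4) cycle=20 (inject)
  1. router=(3,4) cycle=24 dir=E
  2. router=(4,4) cycle=28 dir=E
  3. router=(4,3) cycle=32 dir=S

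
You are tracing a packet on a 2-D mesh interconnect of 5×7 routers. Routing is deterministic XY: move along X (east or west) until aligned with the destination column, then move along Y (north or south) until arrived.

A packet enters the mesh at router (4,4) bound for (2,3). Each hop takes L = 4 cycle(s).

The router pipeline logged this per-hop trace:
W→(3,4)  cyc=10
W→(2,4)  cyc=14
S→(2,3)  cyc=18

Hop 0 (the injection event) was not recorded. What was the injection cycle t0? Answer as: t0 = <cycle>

t0 = 6

cyc[1] = 10 and cyc[k] = t0 + k·L for every k.
So t0 = 10 − 1·4 = 6.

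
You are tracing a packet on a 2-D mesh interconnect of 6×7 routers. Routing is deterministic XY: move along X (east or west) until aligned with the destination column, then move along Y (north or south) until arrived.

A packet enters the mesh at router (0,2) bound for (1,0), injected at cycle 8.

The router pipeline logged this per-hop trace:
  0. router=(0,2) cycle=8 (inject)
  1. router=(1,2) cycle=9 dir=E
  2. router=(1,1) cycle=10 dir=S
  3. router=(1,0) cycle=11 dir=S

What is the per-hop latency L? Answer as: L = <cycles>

L = 1

cyc[1] − cyc[0] = 9 − 8 = 1.
Each hop adds L, hence L = 1.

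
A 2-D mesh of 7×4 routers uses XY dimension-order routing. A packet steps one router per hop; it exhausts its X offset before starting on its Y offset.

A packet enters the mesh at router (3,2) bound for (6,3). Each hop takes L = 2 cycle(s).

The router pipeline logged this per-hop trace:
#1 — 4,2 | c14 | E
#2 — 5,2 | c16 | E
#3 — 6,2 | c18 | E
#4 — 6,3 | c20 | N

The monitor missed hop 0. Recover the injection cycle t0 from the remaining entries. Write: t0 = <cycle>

t0 = 12

At hop 1 the cycle is 14; in general cyc_k = t0 + kL.
t0 = cyc[1] − L = 14 − 2 = 12.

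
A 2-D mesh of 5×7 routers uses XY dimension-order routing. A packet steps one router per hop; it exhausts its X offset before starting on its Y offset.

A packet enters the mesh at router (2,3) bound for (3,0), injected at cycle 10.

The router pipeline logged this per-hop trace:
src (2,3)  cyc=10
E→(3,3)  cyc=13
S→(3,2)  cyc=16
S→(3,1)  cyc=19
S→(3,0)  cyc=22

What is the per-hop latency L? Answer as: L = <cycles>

L = 3

cyc[1] − cyc[0] = 13 − 10 = 3.
One hop costs L cycles, so L = 3.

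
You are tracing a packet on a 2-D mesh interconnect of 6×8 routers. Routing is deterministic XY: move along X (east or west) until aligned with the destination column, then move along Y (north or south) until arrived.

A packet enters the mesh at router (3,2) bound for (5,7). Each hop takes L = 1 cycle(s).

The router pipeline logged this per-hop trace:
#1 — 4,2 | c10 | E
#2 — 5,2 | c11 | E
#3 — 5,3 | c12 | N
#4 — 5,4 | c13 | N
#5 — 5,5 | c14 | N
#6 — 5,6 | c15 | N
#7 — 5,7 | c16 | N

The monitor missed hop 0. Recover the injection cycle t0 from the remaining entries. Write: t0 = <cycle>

Hop 1 reached at cycle 10; hop k is at t0 + k·L.
So t0 = 10 − 1·1 = 9.

t0 = 9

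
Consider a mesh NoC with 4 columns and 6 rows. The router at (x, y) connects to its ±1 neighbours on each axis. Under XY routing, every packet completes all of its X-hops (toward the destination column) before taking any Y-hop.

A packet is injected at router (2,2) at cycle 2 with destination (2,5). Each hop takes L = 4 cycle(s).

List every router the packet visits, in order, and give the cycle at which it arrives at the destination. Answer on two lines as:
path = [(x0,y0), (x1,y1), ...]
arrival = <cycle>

t=2: at (2,2)
t=6: at (2,3) after N
t=10: at (2,4) after N
t=14: at (2,5) after N

path = [(2,2), (2,3), (2,4), (2,5)]
arrival = 14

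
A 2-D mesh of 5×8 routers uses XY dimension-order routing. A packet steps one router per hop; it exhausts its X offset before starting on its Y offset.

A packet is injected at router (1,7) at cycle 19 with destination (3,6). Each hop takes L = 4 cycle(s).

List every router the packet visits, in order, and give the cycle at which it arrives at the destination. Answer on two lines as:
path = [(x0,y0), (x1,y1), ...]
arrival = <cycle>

path = [(1,7), (2,7), (3,7), (3,6)]
arrival = 31

src (1,7)  cyc=19
E→(2,7)  cyc=23
E→(3,7)  cyc=27
S→(3,6)  cyc=31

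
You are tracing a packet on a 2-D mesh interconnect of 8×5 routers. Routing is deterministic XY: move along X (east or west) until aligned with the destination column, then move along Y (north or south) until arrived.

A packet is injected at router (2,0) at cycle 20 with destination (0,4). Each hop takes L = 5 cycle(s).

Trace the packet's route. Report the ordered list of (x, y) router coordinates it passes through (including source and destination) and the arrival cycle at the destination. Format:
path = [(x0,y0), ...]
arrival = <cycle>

  0. router=(2,0) cycle=20 (inject)
  1. router=(1,0) cycle=25 dir=W
  2. router=(0,0) cycle=30 dir=W
  3. router=(0,1) cycle=35 dir=N
  4. router=(0,2) cycle=40 dir=N
  5. router=(0,3) cycle=45 dir=N
  6. router=(0,4) cycle=50 dir=N

path = [(2,0), (1,0), (0,0), (0,1), (0,2), (0,3), (0,4)]
arrival = 50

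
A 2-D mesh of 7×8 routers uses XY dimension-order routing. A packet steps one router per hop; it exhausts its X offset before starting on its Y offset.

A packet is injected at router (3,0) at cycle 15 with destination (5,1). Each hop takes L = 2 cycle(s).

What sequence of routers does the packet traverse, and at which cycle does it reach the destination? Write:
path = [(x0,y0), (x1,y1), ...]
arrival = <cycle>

path = [(3,0), (4,0), (5,0), (5,1)]
arrival = 21

  0. router=(3,0) cycle=15 (inject)
  1. router=(4,0) cycle=17 dir=E
  2. router=(5,0) cycle=19 dir=E
  3. router=(5,1) cycle=21 dir=N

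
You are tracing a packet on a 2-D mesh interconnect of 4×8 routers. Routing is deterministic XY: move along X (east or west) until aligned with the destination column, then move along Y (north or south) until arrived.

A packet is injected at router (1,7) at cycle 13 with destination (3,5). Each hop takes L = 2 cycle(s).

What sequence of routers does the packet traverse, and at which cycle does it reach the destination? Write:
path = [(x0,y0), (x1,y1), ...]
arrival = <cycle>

path = [(1,7), (2,7), (3,7), (3,6), (3,5)]
arrival = 21

  0. router=(1,7) cycle=13 (inject)
  1. router=(2,7) cycle=15 dir=E
  2. router=(3,7) cycle=17 dir=E
  3. router=(3,6) cycle=19 dir=S
  4. router=(3,5) cycle=21 dir=S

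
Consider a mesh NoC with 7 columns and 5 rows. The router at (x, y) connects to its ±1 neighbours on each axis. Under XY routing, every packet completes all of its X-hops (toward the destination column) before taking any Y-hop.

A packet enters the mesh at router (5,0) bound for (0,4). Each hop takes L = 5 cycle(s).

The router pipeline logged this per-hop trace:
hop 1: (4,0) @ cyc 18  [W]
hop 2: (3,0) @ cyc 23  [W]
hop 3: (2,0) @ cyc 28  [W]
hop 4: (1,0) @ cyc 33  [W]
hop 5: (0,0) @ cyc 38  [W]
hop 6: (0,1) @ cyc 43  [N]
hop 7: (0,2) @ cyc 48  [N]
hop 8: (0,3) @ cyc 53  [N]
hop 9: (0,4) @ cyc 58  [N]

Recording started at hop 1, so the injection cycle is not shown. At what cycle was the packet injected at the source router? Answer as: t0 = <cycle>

t0 = 13

Hop 1 reached at cycle 18; hop k is at t0 + k·L.
t0 = cyc[1] − L = 18 − 5 = 13.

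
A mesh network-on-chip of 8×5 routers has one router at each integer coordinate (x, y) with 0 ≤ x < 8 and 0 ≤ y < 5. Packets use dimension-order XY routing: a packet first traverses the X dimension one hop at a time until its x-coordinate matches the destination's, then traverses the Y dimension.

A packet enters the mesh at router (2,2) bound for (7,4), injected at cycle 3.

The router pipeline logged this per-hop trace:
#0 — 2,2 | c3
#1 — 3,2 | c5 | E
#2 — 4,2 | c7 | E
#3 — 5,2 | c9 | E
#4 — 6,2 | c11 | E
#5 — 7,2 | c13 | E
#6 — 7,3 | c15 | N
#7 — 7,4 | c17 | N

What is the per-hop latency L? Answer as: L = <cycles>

L = 2

Δcyc across hop 0→1: 5 − 3 = 2.
One hop costs L cycles, so L = 2.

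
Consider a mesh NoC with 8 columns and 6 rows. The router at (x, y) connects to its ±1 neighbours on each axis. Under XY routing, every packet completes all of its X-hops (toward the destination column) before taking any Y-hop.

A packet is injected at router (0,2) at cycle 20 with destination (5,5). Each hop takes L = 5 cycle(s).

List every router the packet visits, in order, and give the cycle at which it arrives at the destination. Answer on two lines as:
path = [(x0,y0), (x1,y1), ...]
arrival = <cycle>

src (0,2)  cyc=20
E→(1,2)  cyc=25
E→(2,2)  cyc=30
E→(3,2)  cyc=35
E→(4,2)  cyc=40
E→(5,2)  cyc=45
N→(5,3)  cyc=50
N→(5,4)  cyc=55
N→(5,5)  cyc=60

path = [(0,2), (1,2), (2,2), (3,2), (4,2), (5,2), (5,3), (5,4), (5,5)]
arrival = 60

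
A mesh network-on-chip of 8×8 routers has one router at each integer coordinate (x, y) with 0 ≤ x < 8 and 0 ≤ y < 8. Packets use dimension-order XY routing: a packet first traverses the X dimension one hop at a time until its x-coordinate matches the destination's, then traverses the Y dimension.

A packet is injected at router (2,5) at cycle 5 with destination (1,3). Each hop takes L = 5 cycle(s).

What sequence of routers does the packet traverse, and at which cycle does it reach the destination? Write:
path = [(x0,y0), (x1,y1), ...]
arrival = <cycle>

#0 — 2,5 | c5
#1 — 1,5 | c10 | W
#2 — 1,4 | c15 | S
#3 — 1,3 | c20 | S

path = [(2,5), (1,5), (1,4), (1,3)]
arrival = 20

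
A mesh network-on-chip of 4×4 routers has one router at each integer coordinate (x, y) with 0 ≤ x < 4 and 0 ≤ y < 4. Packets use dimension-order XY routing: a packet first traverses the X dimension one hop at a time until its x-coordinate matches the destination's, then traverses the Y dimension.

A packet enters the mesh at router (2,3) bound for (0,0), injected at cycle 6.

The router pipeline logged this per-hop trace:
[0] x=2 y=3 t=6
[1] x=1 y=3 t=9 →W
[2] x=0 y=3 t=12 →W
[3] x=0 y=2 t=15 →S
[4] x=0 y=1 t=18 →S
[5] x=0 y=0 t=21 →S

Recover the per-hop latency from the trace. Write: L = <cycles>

Δcyc across hop 0→1: 9 − 6 = 3.
One hop costs L cycles, so L = 3.

L = 3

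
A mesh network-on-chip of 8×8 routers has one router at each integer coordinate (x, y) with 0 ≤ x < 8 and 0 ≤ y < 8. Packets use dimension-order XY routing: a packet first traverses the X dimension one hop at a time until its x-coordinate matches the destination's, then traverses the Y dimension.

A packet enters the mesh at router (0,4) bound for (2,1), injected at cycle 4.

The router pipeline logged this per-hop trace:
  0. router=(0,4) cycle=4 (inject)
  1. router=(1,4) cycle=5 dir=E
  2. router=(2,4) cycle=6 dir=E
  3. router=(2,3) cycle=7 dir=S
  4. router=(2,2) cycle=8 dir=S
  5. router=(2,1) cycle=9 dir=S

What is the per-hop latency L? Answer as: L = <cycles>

L = 1

Between hops 0 and 1 the cycle counter advances 5 − 4 = 1.
Each hop adds L, hence L = 1.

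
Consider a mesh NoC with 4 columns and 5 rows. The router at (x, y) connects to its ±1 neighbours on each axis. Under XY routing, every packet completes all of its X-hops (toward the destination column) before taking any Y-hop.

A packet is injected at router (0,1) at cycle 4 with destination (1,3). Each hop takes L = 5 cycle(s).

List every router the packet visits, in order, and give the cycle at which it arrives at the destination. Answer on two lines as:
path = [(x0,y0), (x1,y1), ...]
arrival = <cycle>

path = [(0,1), (1,1), (1,2), (1,3)]
arrival = 19

src (0,1)  cyc=4
E→(1,1)  cyc=9
N→(1,2)  cyc=14
N→(1,3)  cyc=19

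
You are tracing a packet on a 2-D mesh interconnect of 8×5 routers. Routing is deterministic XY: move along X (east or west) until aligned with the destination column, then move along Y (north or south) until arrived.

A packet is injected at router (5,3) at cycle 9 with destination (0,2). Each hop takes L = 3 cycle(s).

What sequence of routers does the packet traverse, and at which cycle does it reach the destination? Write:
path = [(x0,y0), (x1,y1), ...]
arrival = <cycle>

path = [(5,3), (4,3), (3,3), (2,3), (1,3), (0,3), (0,2)]
arrival = 27

  0. router=(5,3) cycle=9 (inject)
  1. router=(4,3) cycle=12 dir=W
  2. router=(3,3) cycle=15 dir=W
  3. router=(2,3) cycle=18 dir=W
  4. router=(1,3) cycle=21 dir=W
  5. router=(0,3) cycle=24 dir=W
  6. router=(0,2) cycle=27 dir=S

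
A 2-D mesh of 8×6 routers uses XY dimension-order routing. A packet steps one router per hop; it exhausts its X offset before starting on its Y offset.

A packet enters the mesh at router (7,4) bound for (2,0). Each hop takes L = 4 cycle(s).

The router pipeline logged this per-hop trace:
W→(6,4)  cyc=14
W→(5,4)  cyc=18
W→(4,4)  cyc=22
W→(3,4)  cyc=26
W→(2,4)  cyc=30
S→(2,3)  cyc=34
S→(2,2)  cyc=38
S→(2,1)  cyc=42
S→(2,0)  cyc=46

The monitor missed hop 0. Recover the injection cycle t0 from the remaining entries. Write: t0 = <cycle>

Hop 1 reached at cycle 14; hop k is at t0 + k·L.
Subtract one hop: t0 = 14 − 4 = 10.

t0 = 10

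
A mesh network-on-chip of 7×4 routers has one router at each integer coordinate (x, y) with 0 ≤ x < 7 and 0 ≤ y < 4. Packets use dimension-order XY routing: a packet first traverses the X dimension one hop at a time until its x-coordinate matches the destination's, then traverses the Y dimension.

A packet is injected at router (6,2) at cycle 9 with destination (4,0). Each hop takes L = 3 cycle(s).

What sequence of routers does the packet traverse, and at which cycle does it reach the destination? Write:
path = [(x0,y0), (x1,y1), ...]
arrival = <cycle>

path = [(6,2), (5,2), (4,2), (4,1), (4,0)]
arrival = 21

[0] x=6 y=2 t=9
[1] x=5 y=2 t=12 →W
[2] x=4 y=2 t=15 →W
[3] x=4 y=1 t=18 →S
[4] x=4 y=0 t=21 →S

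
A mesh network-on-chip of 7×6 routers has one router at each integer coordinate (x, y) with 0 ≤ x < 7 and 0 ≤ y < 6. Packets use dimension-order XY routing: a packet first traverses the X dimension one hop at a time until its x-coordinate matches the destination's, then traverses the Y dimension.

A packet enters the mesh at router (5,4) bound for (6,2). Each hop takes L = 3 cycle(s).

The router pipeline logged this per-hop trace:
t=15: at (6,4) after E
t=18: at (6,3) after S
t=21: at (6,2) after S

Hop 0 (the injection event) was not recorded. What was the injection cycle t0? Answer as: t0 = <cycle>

t0 = 12

At hop 1 the cycle is 15; in general cyc_k = t0 + kL.
So t0 = 15 − 1·3 = 12.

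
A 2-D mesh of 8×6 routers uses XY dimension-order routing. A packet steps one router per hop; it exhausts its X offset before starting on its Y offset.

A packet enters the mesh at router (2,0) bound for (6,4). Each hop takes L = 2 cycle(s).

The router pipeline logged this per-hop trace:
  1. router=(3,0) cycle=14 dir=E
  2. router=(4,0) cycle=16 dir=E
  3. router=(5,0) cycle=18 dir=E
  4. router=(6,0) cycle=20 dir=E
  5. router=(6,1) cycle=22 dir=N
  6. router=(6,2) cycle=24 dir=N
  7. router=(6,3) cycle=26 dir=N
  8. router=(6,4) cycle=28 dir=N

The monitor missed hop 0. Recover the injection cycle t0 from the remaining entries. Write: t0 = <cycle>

Hop 1 reached at cycle 14; hop k is at t0 + k·L.
t0 = cyc[1] − L = 14 − 2 = 12.

t0 = 12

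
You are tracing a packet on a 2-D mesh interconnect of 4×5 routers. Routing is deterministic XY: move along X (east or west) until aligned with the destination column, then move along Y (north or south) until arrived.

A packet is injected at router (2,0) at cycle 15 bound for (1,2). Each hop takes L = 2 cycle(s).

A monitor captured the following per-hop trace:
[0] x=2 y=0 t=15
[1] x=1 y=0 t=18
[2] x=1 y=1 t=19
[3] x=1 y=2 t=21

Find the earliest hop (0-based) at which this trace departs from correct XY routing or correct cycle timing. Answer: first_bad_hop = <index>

first_bad_hop = 1

check 1→ d=(-1,0) cyc+3: BAD: Δcyc=3≠L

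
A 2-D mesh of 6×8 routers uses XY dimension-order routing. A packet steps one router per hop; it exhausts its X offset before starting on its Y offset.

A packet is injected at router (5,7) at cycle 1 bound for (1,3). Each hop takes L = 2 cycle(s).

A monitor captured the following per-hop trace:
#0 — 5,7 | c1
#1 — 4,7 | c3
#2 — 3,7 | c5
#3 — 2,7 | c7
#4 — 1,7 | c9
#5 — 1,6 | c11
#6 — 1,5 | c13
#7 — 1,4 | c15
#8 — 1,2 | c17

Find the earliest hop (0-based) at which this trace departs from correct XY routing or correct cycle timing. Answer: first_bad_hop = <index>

check 1→ d=(-1,0) cyc+2: ok
check 2→ d=(-1,0) cyc+2: ok
check 3→ d=(-1,0) cyc+2: ok
check 4→ d=(-1,0) cyc+2: ok
check 5→ d=(0,-1) cyc+2: ok
check 6→ d=(0,-1) cyc+2: ok
check 7→ d=(0,-1) cyc+2: ok
check 8→ d=(0,-2) cyc+2: BAD: non-unit step

first_bad_hop = 8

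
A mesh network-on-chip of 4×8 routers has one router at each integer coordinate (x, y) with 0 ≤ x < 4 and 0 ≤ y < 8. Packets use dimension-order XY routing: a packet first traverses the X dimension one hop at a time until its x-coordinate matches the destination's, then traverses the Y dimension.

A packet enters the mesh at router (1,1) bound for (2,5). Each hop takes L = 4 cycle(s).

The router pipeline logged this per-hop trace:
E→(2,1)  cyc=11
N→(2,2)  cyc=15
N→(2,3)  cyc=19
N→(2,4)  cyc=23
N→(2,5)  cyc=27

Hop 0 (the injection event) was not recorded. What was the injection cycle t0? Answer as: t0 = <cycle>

Hop 1 reached at cycle 11; hop k is at t0 + k·L.
Therefore t0 = 11 − L = 7.

t0 = 7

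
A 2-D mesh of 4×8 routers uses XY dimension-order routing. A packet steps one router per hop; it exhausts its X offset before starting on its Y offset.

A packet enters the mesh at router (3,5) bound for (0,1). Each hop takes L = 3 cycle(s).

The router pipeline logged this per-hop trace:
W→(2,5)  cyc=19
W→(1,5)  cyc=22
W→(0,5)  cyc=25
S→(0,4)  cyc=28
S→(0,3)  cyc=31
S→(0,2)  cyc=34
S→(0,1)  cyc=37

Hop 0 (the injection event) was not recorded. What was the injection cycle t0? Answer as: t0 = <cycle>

t0 = 16

The first recorded entry is hop 1 at cycle 19.
Subtract one hop: t0 = 19 − 3 = 16.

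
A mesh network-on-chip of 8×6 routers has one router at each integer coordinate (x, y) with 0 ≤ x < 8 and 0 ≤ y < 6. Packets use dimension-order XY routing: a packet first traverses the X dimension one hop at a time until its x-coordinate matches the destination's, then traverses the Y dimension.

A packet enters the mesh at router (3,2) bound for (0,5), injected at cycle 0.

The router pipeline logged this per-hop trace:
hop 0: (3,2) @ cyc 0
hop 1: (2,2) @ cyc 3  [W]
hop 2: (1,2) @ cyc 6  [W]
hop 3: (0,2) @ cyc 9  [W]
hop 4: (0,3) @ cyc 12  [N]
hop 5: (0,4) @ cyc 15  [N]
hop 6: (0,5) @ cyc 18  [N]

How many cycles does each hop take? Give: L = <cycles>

Δcyc across hop 0→1: 3 − 0 = 3.
One hop costs L cycles, so L = 3.

L = 3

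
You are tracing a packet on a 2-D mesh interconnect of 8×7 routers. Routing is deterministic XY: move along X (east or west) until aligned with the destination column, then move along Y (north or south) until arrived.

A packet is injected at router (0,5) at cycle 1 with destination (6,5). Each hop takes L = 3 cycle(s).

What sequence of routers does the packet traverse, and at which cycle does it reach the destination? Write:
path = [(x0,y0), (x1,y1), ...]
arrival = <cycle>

path = [(0,5), (1,5), (2,5), (3,5), (4,5), (5,5), (6,5)]
arrival = 19

  0. router=(0,5) cycle=1 (inject)
  1. router=(1,5) cycle=4 dir=E
  2. router=(2,5) cycle=7 dir=E
  3. router=(3,5) cycle=10 dir=E
  4. router=(4,5) cycle=13 dir=E
  5. router=(5,5) cycle=16 dir=E
  6. router=(6,5) cycle=19 dir=E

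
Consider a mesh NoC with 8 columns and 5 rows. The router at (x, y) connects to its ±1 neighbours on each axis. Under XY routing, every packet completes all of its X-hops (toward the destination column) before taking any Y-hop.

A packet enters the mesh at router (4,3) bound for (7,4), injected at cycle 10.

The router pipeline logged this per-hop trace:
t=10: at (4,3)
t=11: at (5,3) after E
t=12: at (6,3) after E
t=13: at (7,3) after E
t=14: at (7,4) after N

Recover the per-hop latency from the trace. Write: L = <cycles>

L = 1

cyc[1] − cyc[0] = 11 − 10 = 1.
One hop costs L cycles, so L = 1.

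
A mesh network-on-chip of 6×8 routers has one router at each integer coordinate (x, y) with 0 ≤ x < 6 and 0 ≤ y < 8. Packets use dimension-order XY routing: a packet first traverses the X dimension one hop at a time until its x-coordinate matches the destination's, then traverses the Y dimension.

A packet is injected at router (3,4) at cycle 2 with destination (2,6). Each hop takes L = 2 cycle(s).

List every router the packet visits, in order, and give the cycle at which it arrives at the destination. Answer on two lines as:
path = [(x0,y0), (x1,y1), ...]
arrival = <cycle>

t=2: at (3,4)
t=4: at (2,4) after W
t=6: at (2,5) after N
t=8: at (2,6) after N

path = [(3,4), (2,4), (2,5), (2,6)]
arrival = 8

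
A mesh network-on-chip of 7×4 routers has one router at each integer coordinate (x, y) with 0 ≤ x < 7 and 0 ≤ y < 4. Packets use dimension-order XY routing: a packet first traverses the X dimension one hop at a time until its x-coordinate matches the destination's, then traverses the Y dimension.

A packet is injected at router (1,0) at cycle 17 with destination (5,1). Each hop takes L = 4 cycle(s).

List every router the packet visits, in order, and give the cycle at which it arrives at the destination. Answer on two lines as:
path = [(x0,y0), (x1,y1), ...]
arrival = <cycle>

hop 0: (1,0) @ cyc 17
hop 1: (2,0) @ cyc 21  [E]
hop 2: (3,0) @ cyc 25  [E]
hop 3: (4,0) @ cyc 29  [E]
hop 4: (5,0) @ cyc 33  [E]
hop 5: (5,1) @ cyc 37  [N]

path = [(1,0), (2,0), (3,0), (4,0), (5,0), (5,1)]
arrival = 37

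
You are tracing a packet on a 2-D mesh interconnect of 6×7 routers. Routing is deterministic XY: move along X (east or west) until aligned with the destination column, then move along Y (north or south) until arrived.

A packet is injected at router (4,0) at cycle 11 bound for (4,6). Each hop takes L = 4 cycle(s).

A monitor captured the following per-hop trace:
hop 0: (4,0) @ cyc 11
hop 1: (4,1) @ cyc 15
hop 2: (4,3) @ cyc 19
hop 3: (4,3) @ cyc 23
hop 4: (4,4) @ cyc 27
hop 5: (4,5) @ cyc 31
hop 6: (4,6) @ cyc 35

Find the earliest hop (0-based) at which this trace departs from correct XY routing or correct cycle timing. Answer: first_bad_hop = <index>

first_bad_hop = 2

  1: Δx=+0 Δy=+1 Δt=4 [ok]
  2: Δx=+0 Δy=+2 Δt=4 [BAD: non-unit step]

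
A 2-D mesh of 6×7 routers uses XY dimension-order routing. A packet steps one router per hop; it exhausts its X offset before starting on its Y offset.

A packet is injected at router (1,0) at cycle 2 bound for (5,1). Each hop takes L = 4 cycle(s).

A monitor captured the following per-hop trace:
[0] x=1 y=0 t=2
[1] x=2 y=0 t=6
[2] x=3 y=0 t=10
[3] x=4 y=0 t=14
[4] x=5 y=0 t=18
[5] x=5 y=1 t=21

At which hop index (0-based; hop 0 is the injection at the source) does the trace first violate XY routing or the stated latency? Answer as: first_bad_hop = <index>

first_bad_hop = 5

check 1→ d=(1,0) cyc+4: ok
check 2→ d=(1,0) cyc+4: ok
check 3→ d=(1,0) cyc+4: ok
check 4→ d=(1,0) cyc+4: ok
check 5→ d=(0,1) cyc+3: BAD: Δcyc=3≠L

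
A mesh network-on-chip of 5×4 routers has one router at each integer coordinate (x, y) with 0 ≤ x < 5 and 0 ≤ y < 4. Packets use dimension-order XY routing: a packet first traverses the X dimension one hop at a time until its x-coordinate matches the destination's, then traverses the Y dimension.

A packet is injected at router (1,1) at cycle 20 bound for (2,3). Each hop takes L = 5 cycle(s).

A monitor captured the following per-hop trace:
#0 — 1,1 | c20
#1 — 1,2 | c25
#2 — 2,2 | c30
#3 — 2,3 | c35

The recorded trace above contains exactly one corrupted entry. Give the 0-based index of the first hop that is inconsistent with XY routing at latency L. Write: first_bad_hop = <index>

check 1→ d=(0,1) cyc+5: BAD: Y-move but x=1≠2

first_bad_hop = 1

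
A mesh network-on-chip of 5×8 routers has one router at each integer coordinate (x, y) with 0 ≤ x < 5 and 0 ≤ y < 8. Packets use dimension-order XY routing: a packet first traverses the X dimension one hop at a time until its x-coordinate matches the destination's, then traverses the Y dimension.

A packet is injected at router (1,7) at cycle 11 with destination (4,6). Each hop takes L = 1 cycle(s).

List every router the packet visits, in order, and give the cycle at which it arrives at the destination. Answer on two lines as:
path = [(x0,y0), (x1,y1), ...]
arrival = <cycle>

path = [(1,7), (2,7), (3,7), (4,7), (4,6)]
arrival = 15

  0. router=(1,7) cycle=11 (inject)
  1. router=(2,7) cycle=12 dir=E
  2. router=(3,7) cycle=13 dir=E
  3. router=(4,7) cycle=14 dir=E
  4. router=(4,6) cycle=15 dir=S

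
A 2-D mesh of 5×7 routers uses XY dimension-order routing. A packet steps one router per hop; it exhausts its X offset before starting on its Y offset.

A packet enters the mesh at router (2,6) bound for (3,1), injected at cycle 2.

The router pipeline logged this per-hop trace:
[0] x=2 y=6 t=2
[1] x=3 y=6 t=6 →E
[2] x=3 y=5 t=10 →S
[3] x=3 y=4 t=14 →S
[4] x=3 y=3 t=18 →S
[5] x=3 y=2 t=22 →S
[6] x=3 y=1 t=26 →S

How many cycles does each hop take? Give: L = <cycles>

L = 4

cyc[1] − cyc[0] = 6 − 2 = 4.
That increment is L by definition: L = 4.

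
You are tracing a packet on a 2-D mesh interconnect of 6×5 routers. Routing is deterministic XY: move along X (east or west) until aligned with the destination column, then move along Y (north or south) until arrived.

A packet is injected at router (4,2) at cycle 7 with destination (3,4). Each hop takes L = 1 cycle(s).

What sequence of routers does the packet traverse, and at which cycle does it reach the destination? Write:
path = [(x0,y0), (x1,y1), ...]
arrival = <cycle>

t=7: at (4,2)
t=8: at (3,2) after W
t=9: at (3,3) after N
t=10: at (3,4) after N

path = [(4,2), (3,2), (3,3), (3,4)]
arrival = 10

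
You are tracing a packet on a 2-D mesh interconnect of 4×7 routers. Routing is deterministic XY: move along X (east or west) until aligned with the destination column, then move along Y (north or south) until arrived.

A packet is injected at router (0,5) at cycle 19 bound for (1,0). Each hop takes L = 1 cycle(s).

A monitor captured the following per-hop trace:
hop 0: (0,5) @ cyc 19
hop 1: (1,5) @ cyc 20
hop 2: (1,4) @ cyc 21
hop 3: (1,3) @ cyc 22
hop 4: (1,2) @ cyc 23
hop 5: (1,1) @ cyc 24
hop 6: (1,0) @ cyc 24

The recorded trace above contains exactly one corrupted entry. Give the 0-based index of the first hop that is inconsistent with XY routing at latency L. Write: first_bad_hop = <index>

first_bad_hop = 6

hop 1: step (+1,+0), +1 cyc — ok
hop 2: step (+0,-1), +1 cyc — ok
hop 3: step (+0,-1), +1 cyc — ok
hop 4: step (+0,-1), +1 cyc — ok
hop 5: step (+0,-1), +1 cyc — ok
hop 6: step (+0,-1), +0 cyc — BAD: Δcyc=0≠L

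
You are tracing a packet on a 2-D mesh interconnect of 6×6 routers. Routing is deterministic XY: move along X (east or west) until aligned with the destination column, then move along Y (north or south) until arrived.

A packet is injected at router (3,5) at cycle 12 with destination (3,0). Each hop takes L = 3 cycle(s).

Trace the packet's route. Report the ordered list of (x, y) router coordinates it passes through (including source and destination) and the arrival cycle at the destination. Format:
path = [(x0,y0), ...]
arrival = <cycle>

hop 0: (3,5) @ cyc 12
hop 1: (3,4) @ cyc 15  [S]
hop 2: (3,3) @ cyc 18  [S]
hop 3: (3,2) @ cyc 21  [S]
hop 4: (3,1) @ cyc 24  [S]
hop 5: (3,0) @ cyc 27  [S]

path = [(3,5), (3,4), (3,3), (3,2), (3,1), (3,0)]
arrival = 27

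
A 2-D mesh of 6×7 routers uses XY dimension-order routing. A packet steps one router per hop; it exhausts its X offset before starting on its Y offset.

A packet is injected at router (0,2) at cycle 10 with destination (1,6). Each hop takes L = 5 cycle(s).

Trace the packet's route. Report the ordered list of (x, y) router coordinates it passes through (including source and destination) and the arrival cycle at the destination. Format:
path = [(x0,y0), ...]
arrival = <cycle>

path = [(0,2), (1,2), (1,3), (1,4), (1,5), (1,6)]
arrival = 35

t=10: at (0,2)
t=15: at (1,2) after E
t=20: at (1,3) after N
t=25: at (1,4) after N
t=30: at (1,5) after N
t=35: at (1,6) after N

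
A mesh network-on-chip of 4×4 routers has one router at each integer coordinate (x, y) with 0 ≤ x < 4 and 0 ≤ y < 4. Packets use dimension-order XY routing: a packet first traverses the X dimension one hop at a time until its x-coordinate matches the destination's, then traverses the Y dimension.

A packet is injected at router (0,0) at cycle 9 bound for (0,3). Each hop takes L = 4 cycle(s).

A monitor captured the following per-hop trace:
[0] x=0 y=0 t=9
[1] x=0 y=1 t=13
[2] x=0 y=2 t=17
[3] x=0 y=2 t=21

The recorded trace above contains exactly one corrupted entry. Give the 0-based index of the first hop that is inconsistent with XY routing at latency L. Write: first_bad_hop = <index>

first_bad_hop = 3

  1: Δx=+0 Δy=+1 Δt=4 [ok]
  2: Δx=+0 Δy=+1 Δt=4 [ok]
  3: Δx=+0 Δy=+0 Δt=4 [BAD: non-unit step]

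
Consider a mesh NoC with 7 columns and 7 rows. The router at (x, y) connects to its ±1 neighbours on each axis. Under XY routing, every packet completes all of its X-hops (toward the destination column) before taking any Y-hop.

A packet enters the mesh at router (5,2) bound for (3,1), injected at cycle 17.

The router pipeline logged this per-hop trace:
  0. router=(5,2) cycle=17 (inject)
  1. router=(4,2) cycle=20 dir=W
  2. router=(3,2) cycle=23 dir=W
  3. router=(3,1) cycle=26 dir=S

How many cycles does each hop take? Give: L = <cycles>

L = 3

Between hops 0 and 1 the cycle counter advances 20 − 17 = 3.
Per-hop latency L = Δcyc = 3.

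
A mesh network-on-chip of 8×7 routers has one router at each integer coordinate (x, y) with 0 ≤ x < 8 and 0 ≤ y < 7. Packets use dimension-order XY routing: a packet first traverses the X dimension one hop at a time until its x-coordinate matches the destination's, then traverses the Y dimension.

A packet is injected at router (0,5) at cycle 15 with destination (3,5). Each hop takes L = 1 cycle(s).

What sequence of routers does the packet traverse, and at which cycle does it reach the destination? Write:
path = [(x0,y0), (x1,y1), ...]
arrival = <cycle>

#0 — 0,5 | c15
#1 — 1,5 | c16 | E
#2 — 2,5 | c17 | E
#3 — 3,5 | c18 | E

path = [(0,5), (1,5), (2,5), (3,5)]
arrival = 18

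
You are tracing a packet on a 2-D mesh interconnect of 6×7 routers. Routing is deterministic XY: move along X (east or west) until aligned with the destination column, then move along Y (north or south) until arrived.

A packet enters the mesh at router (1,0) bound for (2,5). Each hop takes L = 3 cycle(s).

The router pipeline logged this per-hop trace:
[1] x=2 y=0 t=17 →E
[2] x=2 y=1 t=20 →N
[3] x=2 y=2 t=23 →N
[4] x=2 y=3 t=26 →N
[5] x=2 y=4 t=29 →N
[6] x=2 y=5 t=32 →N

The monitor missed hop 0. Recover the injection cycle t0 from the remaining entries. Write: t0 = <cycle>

t0 = 14

cyc[1] = 17 and cyc[k] = t0 + k·L for every k.
So t0 = 17 − 1·3 = 14.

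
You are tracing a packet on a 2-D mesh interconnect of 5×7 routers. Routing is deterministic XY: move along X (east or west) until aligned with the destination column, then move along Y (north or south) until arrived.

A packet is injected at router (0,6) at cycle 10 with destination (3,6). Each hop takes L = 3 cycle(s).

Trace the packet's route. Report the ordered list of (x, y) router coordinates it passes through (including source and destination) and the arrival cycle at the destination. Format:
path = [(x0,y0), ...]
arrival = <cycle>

path = [(0,6), (1,6), (2,6), (3,6)]
arrival = 19

hop 0: (0,6) @ cyc 10
hop 1: (1,6) @ cyc 13  [E]
hop 2: (2,6) @ cyc 16  [E]
hop 3: (3,6) @ cyc 19  [E]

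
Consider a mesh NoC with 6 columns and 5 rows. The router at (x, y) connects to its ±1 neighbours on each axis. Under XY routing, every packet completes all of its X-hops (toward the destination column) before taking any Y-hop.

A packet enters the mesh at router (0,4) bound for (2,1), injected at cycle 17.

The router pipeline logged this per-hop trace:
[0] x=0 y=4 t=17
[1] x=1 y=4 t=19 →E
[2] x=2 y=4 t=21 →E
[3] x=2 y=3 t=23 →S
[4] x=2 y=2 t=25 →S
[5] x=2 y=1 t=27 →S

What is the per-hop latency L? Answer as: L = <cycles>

cyc[1] − cyc[0] = 19 − 17 = 2.
Each hop adds L, hence L = 2.

L = 2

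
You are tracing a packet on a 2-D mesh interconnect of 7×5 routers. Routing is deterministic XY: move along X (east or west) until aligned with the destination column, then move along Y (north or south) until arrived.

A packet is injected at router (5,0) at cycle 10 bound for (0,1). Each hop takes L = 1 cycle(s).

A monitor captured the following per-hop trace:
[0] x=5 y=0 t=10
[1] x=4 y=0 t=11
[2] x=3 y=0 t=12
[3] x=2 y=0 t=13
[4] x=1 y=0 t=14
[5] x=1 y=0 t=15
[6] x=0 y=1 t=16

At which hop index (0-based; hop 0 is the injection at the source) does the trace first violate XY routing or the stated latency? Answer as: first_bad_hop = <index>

first_bad_hop = 5

check 1→ d=(-1,0) cyc+1: ok
check 2→ d=(-1,0) cyc+1: ok
check 3→ d=(-1,0) cyc+1: ok
check 4→ d=(-1,0) cyc+1: ok
check 5→ d=(0,0) cyc+1: BAD: non-unit step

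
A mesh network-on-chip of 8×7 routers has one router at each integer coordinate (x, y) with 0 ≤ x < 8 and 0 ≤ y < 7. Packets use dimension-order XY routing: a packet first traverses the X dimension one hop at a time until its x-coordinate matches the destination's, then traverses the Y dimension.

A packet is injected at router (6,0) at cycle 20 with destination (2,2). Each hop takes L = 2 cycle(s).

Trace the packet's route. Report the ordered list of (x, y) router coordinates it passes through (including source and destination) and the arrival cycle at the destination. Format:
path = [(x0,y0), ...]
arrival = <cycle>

[0] x=6 y=0 t=20
[1] x=5 y=0 t=22 →W
[2] x=4 y=0 t=24 →W
[3] x=3 y=0 t=26 →W
[4] x=2 y=0 t=28 →W
[5] x=2 y=1 t=30 →N
[6] x=2 y=2 t=32 →N

path = [(6,0), (5,0), (4,0), (3,0), (2,0), (2,1), (2,2)]
arrival = 32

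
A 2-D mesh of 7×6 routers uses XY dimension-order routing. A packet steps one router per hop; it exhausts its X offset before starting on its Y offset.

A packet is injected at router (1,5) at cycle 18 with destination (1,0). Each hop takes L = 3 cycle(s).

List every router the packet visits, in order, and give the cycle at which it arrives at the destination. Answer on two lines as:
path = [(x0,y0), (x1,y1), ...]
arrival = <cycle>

path = [(1,5), (1,4), (1,3), (1,2), (1,1), (1,0)]
arrival = 33

src (1,5)  cyc=18
S→(1,4)  cyc=21
S→(1,3)  cyc=24
S→(1,2)  cyc=27
S→(1,1)  cyc=30
S→(1,0)  cyc=33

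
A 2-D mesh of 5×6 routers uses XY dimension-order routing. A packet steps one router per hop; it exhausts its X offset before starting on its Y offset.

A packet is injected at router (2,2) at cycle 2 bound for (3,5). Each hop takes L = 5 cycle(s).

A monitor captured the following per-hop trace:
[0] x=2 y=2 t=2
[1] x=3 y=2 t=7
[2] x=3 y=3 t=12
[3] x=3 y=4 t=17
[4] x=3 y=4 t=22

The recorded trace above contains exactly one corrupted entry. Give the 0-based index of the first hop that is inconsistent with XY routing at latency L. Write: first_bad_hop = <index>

first_bad_hop = 4

hop 1: step (+1,+0), +5 cyc — ok
hop 2: step (+0,+1), +5 cyc — ok
hop 3: step (+0,+1), +5 cyc — ok
hop 4: step (+0,+0), +5 cyc — BAD: non-unit step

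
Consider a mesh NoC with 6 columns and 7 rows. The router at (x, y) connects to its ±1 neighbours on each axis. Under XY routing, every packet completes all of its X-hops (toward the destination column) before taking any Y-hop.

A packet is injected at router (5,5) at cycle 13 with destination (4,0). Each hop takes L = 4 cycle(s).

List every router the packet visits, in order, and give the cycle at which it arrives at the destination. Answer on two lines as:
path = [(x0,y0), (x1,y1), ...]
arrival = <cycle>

path = [(5,5), (4,5), (4,4), (4,3), (4,2), (4,1), (4,0)]
arrival = 37

hop 0: (5,5) @ cyc 13
hop 1: (4,5) @ cyc 17  [W]
hop 2: (4,4) @ cyc 21  [S]
hop 3: (4,3) @ cyc 25  [S]
hop 4: (4,2) @ cyc 29  [S]
hop 5: (4,1) @ cyc 33  [S]
hop 6: (4,0) @ cyc 37  [S]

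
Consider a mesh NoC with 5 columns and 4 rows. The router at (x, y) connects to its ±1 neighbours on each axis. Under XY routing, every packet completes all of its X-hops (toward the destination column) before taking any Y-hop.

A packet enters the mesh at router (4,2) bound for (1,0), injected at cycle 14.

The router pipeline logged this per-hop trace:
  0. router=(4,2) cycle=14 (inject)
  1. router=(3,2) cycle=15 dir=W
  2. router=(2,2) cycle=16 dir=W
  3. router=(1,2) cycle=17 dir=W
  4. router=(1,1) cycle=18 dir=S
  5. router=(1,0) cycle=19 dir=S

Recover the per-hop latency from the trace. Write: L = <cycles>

Between hops 0 and 1 the cycle counter advances 15 − 14 = 1.
Each hop adds L, hence L = 1.

L = 1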